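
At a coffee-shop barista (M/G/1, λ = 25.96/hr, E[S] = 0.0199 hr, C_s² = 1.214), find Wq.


ρ = λ·E[S] = 25.96·0.0199 = 0.5166
E[S²] = E[S]²(1+C_s²) = 0.0199²·(1+1.214) = 0.0008768
Wq = λ·E[S²]/(2(1−ρ)) = 25.96·0.0008768/(2·0.4834) = 0.02354 hr

Final: 0.02354 hr


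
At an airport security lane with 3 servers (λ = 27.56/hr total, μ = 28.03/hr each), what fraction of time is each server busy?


ρ = λ/(cμ) = 27.56/(3·28.03) = 27.56/84.09 = 0.3277

Final: 0.3277


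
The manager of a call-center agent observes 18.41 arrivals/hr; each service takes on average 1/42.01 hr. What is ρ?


ρ = λ/μ = 18.41/42.01 = 0.4382

Final: 0.4382


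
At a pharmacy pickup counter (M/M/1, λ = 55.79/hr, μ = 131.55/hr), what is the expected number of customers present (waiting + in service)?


ρ = λ/μ = 55.79/131.55 = 0.4241
L = ρ/(1−ρ) = 0.4241/(1 − 0.4241) = 0.4241/0.5759 = 0.7364

Final: 0.7364


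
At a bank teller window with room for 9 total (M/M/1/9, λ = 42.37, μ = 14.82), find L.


ρ = 42.37/14.82 = 2.8590
L = ρ[1 − (K+1)ρ^K + Kρ^(K+1)] / [(1−ρ)(1−ρ^(K+1))]
Numerator: 2.8590·(1 − 10·12761.224330 + 9·36484.013149) = 573924.450434
Denominator: (-1.8590)·(-36483.013149) = 67820.985982
L = 573924.450434/67820.985982 = 8.4623

Final: 8.4623


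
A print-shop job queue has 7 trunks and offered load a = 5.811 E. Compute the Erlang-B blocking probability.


B(c,a) = (a^c/c!) / Σ_{k=0}^{c} a^k/k!
a^7/7! = 44.394134
Σ terms (k=0..7): 1.00000 + 5.81100 + 16.88386 + 32.70404 + 47.51079 + 55.21704 + 53.47770 + 44.39413 = 256.998569
B = 44.394134/256.998569 = 0.172741

Final: 0.172741


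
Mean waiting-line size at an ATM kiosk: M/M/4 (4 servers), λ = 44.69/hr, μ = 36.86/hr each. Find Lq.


a = λ/μ = 1.2124; ρ = a/4 = 0.3031
P₀ = 0.296415
Lq = P₀·a^c·ρ / (c!·(1−ρ)²) = 0.296415·2.16083·0.3031/(24·0.48566)
= 0.01666

Final: 0.01666


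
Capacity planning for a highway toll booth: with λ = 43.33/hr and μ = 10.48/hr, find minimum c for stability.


Stability requires cμ > λ ⇔ c > λ/μ.
λ/μ = 43.33/10.48 = 4.1345
Minimum integer c = ⌊4.1345⌋ + 1 = 5
Check: 5·10.48 = 52.40 > 43.33, while 4·10.48 = 41.92 ≤ 43.33

Final: 5 servers


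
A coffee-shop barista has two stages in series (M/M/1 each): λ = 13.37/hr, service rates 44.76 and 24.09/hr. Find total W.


Each node sees arrival rate λ = 13.37/hr (tandem ⇒ throughput preserved).
W₁ = 1/(μ₁−λ) = 1/(44.76−13.37) = 0.03186 hr
W₂ = 1/(μ₂−λ) = 1/(24.09−13.37) = 0.09328 hr
W_total = W₁ + W₂ = 0.03186 + 0.09328 = 0.12514 hr

Final: 0.12514 hr


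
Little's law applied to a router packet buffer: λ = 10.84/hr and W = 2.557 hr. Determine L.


L = λW = 10.84·2.557 = 27.7179

Final: 27.7179


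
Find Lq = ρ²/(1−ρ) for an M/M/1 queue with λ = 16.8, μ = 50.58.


ρ = 16.8/50.58 = 0.3321
Lq = ρ²/(1−ρ) = 0.1103/0.6679 = 0.1652

Final: 0.1652


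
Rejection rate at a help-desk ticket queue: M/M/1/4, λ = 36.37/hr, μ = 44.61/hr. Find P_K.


ρ = λ/μ = 36.37/44.61 = 0.8153
P_K = (1−ρ)ρ^K/(1−ρ^(K+1)) = (0.1847·0.441819)/(1 − 0.360210)
= 0.081609/0.639790 = 0.127556

Final: 0.127556


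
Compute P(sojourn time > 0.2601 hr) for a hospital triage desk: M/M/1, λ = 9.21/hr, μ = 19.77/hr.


W ~ Exponential(μ−λ) for M/M/1.
μ − λ = 19.77 − 9.21 = 10.5600
P(W > t) = e^{−(μ−λ)t} = e^{−2.7467} = 0.064142

Final: 0.064142


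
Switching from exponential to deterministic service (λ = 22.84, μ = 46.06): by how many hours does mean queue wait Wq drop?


ρ = 22.84/46.06 = 0.4959
Wq(M/M/1) = ρ/(μ−λ) = 0.4959/23.22 = 0.02136 hr
Wq(M/D/1) = ρ/(2(μ−λ)) = 0.01068 hr
Savings = 0.02136 − 0.01068 = 0.01068 hr

Final: 0.01068 hr


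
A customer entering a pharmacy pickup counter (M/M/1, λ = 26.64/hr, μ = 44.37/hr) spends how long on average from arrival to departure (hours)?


W = 1/(μ−λ) = 1/(44.37 − 26.64) = 1/17.73 = 0.05640 hr

Final: 0.05640 hr


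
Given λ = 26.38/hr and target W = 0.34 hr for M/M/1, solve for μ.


W = 1/(μ−λ) ⇒ μ − λ = 1/W = 1/0.34 = 2.9412
μ = λ + 1/W = 26.38 + 2.9412 = 29.3212 per hr

Final: 29.3212 /hr


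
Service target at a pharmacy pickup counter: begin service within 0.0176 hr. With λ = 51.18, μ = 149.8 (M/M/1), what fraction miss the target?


ρ = 51.18/149.8 = 0.3417
P(Wq > t) = ρ·e^{−(μ−λ)t} = 0.3417·e^{−1.7357}
= 0.3417·0.176275 = 0.060225

Final: 0.060225


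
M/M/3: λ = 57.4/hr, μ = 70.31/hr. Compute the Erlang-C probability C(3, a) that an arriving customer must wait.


a = λ/μ = 0.8164; ρ = a/3 = 0.2721
P₀ = 0.439712 (from M/M/c formula)
C(c,a) = [a^c/(c!(1−ρ))]·P₀ = [0.54411/(6·0.7279)]·0.439712
= 0.12459·0.439712 = 0.054783

Final: 0.054783


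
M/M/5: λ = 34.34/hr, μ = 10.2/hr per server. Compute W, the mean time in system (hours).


a = 3.3667; ρ = 0.6733; P₀ = 0.030506
Lq = P₀·a^c·ρ/(c!(1−ρ)²) = 0.69379
Wq = Lq/λ = 0.69379/34.34 = 0.02020 hr
W = Wq + 1/μ = 0.02020 + 0.09804 = 0.11824 hr

Final: 0.11824 hr


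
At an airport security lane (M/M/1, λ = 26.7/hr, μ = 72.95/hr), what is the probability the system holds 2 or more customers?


ρ = 26.7/72.95 = 0.3660
P(N ≥ n) = ρ^n = 0.3660^2 = 0.133959

Final: 0.133959


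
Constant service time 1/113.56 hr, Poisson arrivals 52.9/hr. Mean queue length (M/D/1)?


ρ = 52.9/113.56 = 0.4658
M/D/1: Lq = ρ²/(2(1−ρ)) = 0.2170/(2·0.5342) = 0.20312

Final: 0.20312


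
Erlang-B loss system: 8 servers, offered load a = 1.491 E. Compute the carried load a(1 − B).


B(8,1.491) = 0.0001364 (Erlang-B)
Carried load = a(1 − B) = 1.491·(1 − 0.0001364) = 1.491·0.999864 = 1.4908 E

Final: 1.4908 Erlangs


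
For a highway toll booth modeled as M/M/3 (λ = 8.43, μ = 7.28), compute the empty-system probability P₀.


a = λ/μ = 8.43/7.28 = 1.1580; ρ = a/c = 0.3860
Σ_{k=0}^{2} a^k/k! (terms k=0..2) = 1.00000 + 1.15797 + 0.67044 = 2.82841
Tail: a^3/(3!(1−ρ)) = 1.55270/(6·0.6140) = 0.42146
P₀ = 1/(2.82841 + 0.42146) = 1/3.24988 = 0.307704

Final: 0.307704


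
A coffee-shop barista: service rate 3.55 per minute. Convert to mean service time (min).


Mean service time = 1/μ = 1/3.55 minute = 0.28169 minute
In minutes: 0.28169 × 1 = 0.2817 min

Final: 0.2817 min


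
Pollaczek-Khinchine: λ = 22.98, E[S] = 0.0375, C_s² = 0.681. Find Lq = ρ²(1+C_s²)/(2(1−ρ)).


ρ = λ·E[S] = 22.98·0.0375 = 0.8618
Lq = ρ²(1+C_s²)/(2(1−ρ)) = 0.7426·(1+0.681)/(2·0.1382)
= 0.7426·1.6810/0.2765 = 4.51477

Final: 4.51477


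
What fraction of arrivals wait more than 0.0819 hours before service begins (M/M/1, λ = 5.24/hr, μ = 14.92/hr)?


ρ = 5.24/14.92 = 0.3512
P(Wq > t) = ρ·e^{−(μ−λ)t} = 0.3512·e^{−0.7928}
= 0.3512·0.452579 = 0.158949

Final: 0.158949


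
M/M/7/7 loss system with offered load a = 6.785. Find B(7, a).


B(c,a) = (a^c/c!) / Σ_{k=0}^{c} a^k/k!
a^7/7! = 131.346477
Σ terms (k=0..7): 1.00000 + 6.78500 + 23.01811 + 52.05930 + 88.30558 + 119.83068 + 135.50852 + 131.34648 = 557.853672
B = 131.346477/557.853672 = 0.235450

Final: 0.235450


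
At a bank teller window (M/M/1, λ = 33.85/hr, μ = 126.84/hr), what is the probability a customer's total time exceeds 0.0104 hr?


W ~ Exponential(μ−λ) for M/M/1.
μ − λ = 126.84 − 33.85 = 92.9900
P(W > t) = e^{−(μ−λ)t} = e^{−0.9671} = 0.380185

Final: 0.380185


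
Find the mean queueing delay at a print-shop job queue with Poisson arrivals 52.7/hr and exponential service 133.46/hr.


ρ = 52.7/133.46 = 0.3949
Wq = ρ/(μ−λ) = 0.3949/(133.46 − 52.7) = 0.3949/80.76 = 0.004889 hr

Final: 0.004889 hr


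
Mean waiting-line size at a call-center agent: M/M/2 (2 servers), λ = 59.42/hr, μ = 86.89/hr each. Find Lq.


a = λ/μ = 0.6839; ρ = a/2 = 0.3419
P₀ = 0.490395
Lq = P₀·a^c·ρ / (c!·(1−ρ)²) = 0.490395·0.46766·0.3419/(2·0.43306)
= 0.09054

Final: 0.09054


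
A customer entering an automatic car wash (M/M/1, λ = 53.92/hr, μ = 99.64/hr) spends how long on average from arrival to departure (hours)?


W = 1/(μ−λ) = 1/(99.64 − 53.92) = 1/45.72 = 0.02187 hr

Final: 0.02187 hr


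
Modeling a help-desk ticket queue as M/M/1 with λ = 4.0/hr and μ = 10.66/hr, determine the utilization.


ρ = λ/μ = 4.0/10.66 = 0.3752

Final: 0.3752


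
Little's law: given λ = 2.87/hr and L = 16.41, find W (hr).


W = L/λ = 16.41/2.87 = 5.7178 hr

Final: 5.7178 hr


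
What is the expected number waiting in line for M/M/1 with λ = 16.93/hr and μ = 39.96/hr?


ρ = 16.93/39.96 = 0.4237
Lq = ρ²/(1−ρ) = 0.1795/0.5763 = 0.3115

Final: 0.3115


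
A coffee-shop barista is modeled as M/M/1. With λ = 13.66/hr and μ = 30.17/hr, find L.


ρ = λ/μ = 13.66/30.17 = 0.4528
L = ρ/(1−ρ) = 0.4528/(1 − 0.4528) = 0.4528/0.5472 = 0.8274

Final: 0.8274


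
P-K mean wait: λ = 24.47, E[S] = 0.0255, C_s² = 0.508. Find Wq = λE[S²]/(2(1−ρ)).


ρ = λ·E[S] = 24.47·0.0255 = 0.6240
E[S²] = E[S]²(1+C_s²) = 0.0255²·(1+0.508) = 0.0009806
Wq = λ·E[S²]/(2(1−ρ)) = 24.47·0.0009806/(2·0.3760) = 0.03191 hr

Final: 0.03191 hr


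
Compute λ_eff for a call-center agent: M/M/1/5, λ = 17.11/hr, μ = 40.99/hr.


ρ = 0.4174; P_K = (1−ρ)ρ^5/(1−ρ^6) = 0.007422
λ_eff = λ(1 − P_K) = 17.11·(1 − 0.007422) = 17.11·0.992578 = 16.9830 /hr

Final: 16.9830 /hr


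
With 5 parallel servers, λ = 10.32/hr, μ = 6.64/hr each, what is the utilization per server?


ρ = λ/(cμ) = 10.32/(5·6.64) = 10.32/33.20 = 0.3108

Final: 0.3108


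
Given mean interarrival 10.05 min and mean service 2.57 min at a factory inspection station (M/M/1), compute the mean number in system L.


λ = 60/10.05 = 5.9701 /hr
μ = 60/2.57 = 23.3463 /hr
ρ = λ/μ = 5.9701/23.3463 = 0.2557
L = ρ/(1−ρ) = 0.2557/0.7443 = 0.3436

Final: 0.3436


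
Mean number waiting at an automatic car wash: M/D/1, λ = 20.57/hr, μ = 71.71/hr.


ρ = 20.57/71.71 = 0.2868
M/D/1: Lq = ρ²/(2(1−ρ)) = 0.08228/(2·0.7132) = 0.05769

Final: 0.05769


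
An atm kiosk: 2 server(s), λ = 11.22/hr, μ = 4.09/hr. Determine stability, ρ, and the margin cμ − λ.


Total capacity cμ = 2·4.09 = 8.18/hr
ρ = λ/(cμ) = 11.22/8.18 = 1.3716
Stable ⇔ ρ < 1: NO
Spare capacity = cμ − λ = 8.18 − 11.22 = -3.04/hr

Final: ρ = 1.3716; unstable; margin = -3.04/hr


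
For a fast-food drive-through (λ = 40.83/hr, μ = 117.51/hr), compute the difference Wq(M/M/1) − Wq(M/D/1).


ρ = 40.83/117.51 = 0.3475
Wq(M/M/1) = ρ/(μ−λ) = 0.3475/76.68 = 0.004531 hr
Wq(M/D/1) = ρ/(2(μ−λ)) = 0.002266 hr
Savings = 0.004531 − 0.002266 = 0.002266 hr

Final: 0.002266 hr


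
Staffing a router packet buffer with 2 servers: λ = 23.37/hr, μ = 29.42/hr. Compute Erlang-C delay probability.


a = λ/μ = 0.7944; ρ = a/2 = 0.3972
P₀ = 0.431456 (from M/M/c formula)
C(c,a) = [a^c/(c!(1−ρ))]·P₀ = [0.63100/(2·0.6028)]·0.431456
= 0.52338·0.431456 = 0.225814

Final: 0.225814


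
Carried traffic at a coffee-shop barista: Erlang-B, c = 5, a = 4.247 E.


B(5,4.247) = 0.220990 (Erlang-B)
Carried load = a(1 − B) = 4.247·(1 − 0.220990) = 4.247·0.779010 = 3.3085 E

Final: 3.3085 Erlangs


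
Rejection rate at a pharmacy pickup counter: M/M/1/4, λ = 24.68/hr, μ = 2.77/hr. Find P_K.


ρ = λ/μ = 24.68/2.77 = 8.9097
P_K = (1−ρ)ρ^K/(1−ρ^(K+1)) = (-7.9097·6301.755443)/(1 − 56147.048498)
= -49845.293055/-56146.048498 = 0.887779

Final: 0.887779


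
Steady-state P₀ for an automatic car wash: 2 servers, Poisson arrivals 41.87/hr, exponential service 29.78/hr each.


a = λ/μ = 41.87/29.78 = 1.4060; ρ = a/c = 0.7030
Σ_{k=0}^{1} a^k/k! (terms k=0..1) = 1.00000 + 1.40598 = 2.40598
Tail: a^2/(2!(1−ρ)) = 1.97677/(2·0.2970) = 3.32777
P₀ = 1/(2.40598 + 3.32777) = 1/5.73375 = 0.174406

Final: 0.174406


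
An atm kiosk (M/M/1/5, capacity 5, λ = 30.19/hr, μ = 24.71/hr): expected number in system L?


ρ = 30.19/24.71 = 1.2218
L = ρ[1 − (K+1)ρ^K + Kρ^(K+1)] / [(1−ρ)(1−ρ^(K+1))]
Numerator: 1.2218·(1 − 6·2.722399 + 5·3.326153) = 1.583867
Denominator: (-0.2218)·(-2.326153) = 0.515877
L = 1.583867/0.515877 = 3.0702

Final: 3.0702


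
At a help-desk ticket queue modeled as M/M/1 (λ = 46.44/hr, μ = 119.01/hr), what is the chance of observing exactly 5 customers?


ρ = 46.44/119.01 = 0.3902
P_n = (1−ρ)·ρ^n = (1 − 0.3902)·0.3902^5 = 0.6098·0.009048 = 0.005517

Final: 0.005517


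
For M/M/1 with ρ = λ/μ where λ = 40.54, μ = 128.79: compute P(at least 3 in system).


ρ = 40.54/128.79 = 0.3148
P(N ≥ n) = ρ^n = 0.3148^3 = 0.031189

Final: 0.031189


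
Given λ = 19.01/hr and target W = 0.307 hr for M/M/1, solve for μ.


W = 1/(μ−λ) ⇒ μ − λ = 1/W = 1/0.307 = 3.2573
μ = λ + 1/W = 19.01 + 3.2573 = 22.2673 per hr

Final: 22.2673 /hr


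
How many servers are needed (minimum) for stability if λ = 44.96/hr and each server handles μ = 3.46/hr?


Stability requires cμ > λ ⇔ c > λ/μ.
λ/μ = 44.96/3.46 = 12.9942
Minimum integer c = ⌊12.9942⌋ + 1 = 13
Check: 13·3.46 = 44.98 > 44.96, while 12·3.46 = 41.52 ≤ 44.96

Final: 13 servers


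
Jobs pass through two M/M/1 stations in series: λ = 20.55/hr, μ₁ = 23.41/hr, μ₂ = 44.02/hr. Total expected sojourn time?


Each node sees arrival rate λ = 20.55/hr (tandem ⇒ throughput preserved).
W₁ = 1/(μ₁−λ) = 1/(23.41−20.55) = 0.34965 hr
W₂ = 1/(μ₂−λ) = 1/(44.02−20.55) = 0.04261 hr
W_total = W₁ + W₂ = 0.34965 + 0.04261 = 0.39226 hr

Final: 0.39226 hr


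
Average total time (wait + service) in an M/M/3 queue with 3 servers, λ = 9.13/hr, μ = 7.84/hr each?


a = 1.1645; ρ = 0.3882; P₀ = 0.305545
Lq = P₀·a^c·ρ/(c!(1−ρ)²) = 0.08340
Wq = Lq/λ = 0.08340/9.13 = 0.009135 hr
W = Wq + 1/μ = 0.009135 + 0.12755 = 0.13669 hr

Final: 0.13669 hr


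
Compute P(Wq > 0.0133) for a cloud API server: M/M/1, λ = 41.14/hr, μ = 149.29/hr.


ρ = 41.14/149.29 = 0.2756
P(Wq > t) = ρ·e^{−(μ−λ)t} = 0.2756·e^{−1.4384}
= 0.2756·0.237308 = 0.065395

Final: 0.065395


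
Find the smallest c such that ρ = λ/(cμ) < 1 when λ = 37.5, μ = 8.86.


Stability requires cμ > λ ⇔ c > λ/μ.
λ/μ = 37.5/8.86 = 4.2325
Minimum integer c = ⌊4.2325⌋ + 1 = 5
Check: 5·8.86 = 44.30 > 37.5, while 4·8.86 = 35.44 ≤ 37.5

Final: 5 servers


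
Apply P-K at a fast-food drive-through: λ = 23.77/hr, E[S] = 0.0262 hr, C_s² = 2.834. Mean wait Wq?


ρ = λ·E[S] = 23.77·0.0262 = 0.6228
E[S²] = E[S]²(1+C_s²) = 0.0262²·(1+2.834) = 0.002632
Wq = λ·E[S²]/(2(1−ρ)) = 23.77·0.002632/(2·0.3772) = 0.08292 hr

Final: 0.08292 hr


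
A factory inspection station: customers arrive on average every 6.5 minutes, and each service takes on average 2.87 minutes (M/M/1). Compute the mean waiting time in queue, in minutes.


λ = 60/6.5 = 9.2308 /hr
μ = 60/2.87 = 20.9059 /hr
ρ = λ/μ = 9.2308/20.9059 = 0.4415
Wq = ρ/(μ−λ) = 0.4415/(20.9059−9.2308) = 0.03782 hr
In minutes: 0.03782·60 = 2.269 min

Final: 2.269 min


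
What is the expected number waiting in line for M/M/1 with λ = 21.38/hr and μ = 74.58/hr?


ρ = 21.38/74.58 = 0.2867
Lq = ρ²/(1−ρ) = 0.08218/0.7133 = 0.1152

Final: 0.1152


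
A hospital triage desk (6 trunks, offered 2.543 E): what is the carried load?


B(6,2.543) = 0.029997 (Erlang-B)
Carried load = a(1 − B) = 2.543·(1 − 0.029997) = 2.543·0.970003 = 2.4667 E

Final: 2.4667 Erlangs


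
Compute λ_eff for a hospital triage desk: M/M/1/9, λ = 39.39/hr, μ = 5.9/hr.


ρ = 6.6763; P_K = (1−ρ)ρ^9/(1−ρ^10) = 0.850216
λ_eff = λ(1 − P_K) = 39.39·(1 − 0.850216) = 39.39·0.149784 = 5.9000 /hr

Final: 5.9000 /hr


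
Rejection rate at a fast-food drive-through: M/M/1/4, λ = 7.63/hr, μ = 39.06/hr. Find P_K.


ρ = λ/μ = 7.63/39.06 = 0.1953
P_K = (1−ρ)ρ^K/(1−ρ^(K+1)) = (0.8047·0.001456)/(1 − 0.0002844)
= 0.001172/0.999716 = 0.001172

Final: 0.001172


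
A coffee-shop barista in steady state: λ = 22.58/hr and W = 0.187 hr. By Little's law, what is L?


L = λW = 22.58·0.187 = 4.2225

Final: 4.2225


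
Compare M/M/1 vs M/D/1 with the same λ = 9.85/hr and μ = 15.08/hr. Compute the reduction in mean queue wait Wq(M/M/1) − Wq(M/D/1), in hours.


ρ = 9.85/15.08 = 0.6532
Wq(M/M/1) = ρ/(μ−λ) = 0.6532/5.23 = 0.12489 hr
Wq(M/D/1) = ρ/(2(μ−λ)) = 0.06245 hr
Savings = 0.12489 − 0.06245 = 0.06245 hr

Final: 0.06245 hr


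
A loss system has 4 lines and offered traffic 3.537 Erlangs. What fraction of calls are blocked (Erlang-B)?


B(c,a) = (a^c/c!) / Σ_{k=0}^{c} a^k/k!
a^4/4! = 6.521222
Σ terms (k=0..4): 1.00000 + 3.53700 + 6.25518 + 7.37486 + 6.52122 = 24.688269
B = 6.521222/24.688269 = 0.264143

Final: 0.264143


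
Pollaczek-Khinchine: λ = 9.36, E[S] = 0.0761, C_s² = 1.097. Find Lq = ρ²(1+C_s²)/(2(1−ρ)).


ρ = λ·E[S] = 9.36·0.0761 = 0.7123
Lq = ρ²(1+C_s²)/(2(1−ρ)) = 0.5074·(1+1.097)/(2·0.2877)
= 0.5074·2.0970/0.5754 = 1.84903

Final: 1.84903


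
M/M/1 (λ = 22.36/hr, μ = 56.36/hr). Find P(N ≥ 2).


ρ = 22.36/56.36 = 0.3967
P(N ≥ n) = ρ^n = 0.3967^2 = 0.157399

Final: 0.157399


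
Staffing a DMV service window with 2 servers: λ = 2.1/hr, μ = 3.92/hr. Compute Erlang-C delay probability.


a = λ/μ = 0.5357; ρ = a/2 = 0.2679
P₀ = 0.577465 (from M/M/c formula)
C(c,a) = [a^c/(c!(1−ρ))]·P₀ = [0.28699/(2·0.7321)]·0.577465
= 0.19599·0.577465 = 0.113179

Final: 0.113179


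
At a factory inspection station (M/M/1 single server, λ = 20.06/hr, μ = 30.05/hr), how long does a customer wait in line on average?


ρ = 20.06/30.05 = 0.6676
Wq = ρ/(μ−λ) = 0.6676/(30.05 − 20.06) = 0.6676/9.99 = 0.06682 hr

Final: 0.06682 hr


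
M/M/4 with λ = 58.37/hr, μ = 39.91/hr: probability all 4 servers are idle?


a = λ/μ = 58.37/39.91 = 1.4625; ρ = a/c = 0.3656
Σ_{k=0}^{3} a^k/k! (terms k=0..3) = 1.00000 + 1.46254 + 1.06951 + 0.52140 = 4.05346
Tail: a^4/(4!(1−ρ)) = 4.57543/(24·0.6344) = 0.30053
P₀ = 1/(4.05346 + 0.30053) = 1/4.35398 = 0.229675

Final: 0.229675


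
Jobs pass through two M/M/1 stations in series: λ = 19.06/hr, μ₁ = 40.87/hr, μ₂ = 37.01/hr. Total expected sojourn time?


Each node sees arrival rate λ = 19.06/hr (tandem ⇒ throughput preserved).
W₁ = 1/(μ₁−λ) = 1/(40.87−19.06) = 0.04585 hr
W₂ = 1/(μ₂−λ) = 1/(37.01−19.06) = 0.05571 hr
W_total = W₁ + W₂ = 0.04585 + 0.05571 = 0.10156 hr

Final: 0.10156 hr


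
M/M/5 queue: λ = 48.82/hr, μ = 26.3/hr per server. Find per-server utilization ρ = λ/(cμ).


ρ = λ/(cμ) = 48.82/(5·26.3) = 48.82/131.50 = 0.3713

Final: 0.3713


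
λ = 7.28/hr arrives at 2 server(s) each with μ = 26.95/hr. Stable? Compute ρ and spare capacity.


Total capacity cμ = 2·26.95 = 53.90/hr
ρ = λ/(cμ) = 7.28/53.90 = 0.1351
Stable ⇔ ρ < 1: YES
Spare capacity = cμ − λ = 53.90 − 7.28 = 46.62/hr

Final: ρ = 0.1351; stable; margin = 46.62/hr


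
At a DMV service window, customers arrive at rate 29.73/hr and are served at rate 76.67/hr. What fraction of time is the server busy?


ρ = λ/μ = 29.73/76.67 = 0.3878

Final: 0.3878


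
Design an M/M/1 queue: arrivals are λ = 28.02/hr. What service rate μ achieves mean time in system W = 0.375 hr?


W = 1/(μ−λ) ⇒ μ − λ = 1/W = 1/0.375 = 2.6667
μ = λ + 1/W = 28.02 + 2.6667 = 30.6867 per hr

Final: 30.6867 /hr


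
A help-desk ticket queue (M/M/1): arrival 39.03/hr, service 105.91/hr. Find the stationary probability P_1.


ρ = 39.03/105.91 = 0.3685
P_n = (1−ρ)·ρ^n = (1 − 0.3685)·0.3685^1 = 0.6315·0.368520 = 0.232713

Final: 0.232713


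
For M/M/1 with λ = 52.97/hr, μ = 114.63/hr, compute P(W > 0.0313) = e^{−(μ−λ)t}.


W ~ Exponential(μ−λ) for M/M/1.
μ − λ = 114.63 − 52.97 = 61.6600
P(W > t) = e^{−(μ−λ)t} = e^{−1.9300} = 0.145154

Final: 0.145154


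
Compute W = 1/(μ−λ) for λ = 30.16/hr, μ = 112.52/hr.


W = 1/(μ−λ) = 1/(112.52 − 30.16) = 1/82.36 = 0.01214 hr

Final: 0.01214 hr


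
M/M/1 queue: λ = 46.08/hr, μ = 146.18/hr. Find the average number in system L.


ρ = λ/μ = 46.08/146.18 = 0.3152
L = ρ/(1−ρ) = 0.3152/(1 − 0.3152) = 0.3152/0.6848 = 0.4603

Final: 0.4603


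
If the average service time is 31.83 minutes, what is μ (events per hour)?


μ = 1/(service time) in consistent units.
1 hour = 60 min, so μ = 60/31.83 = 1.8850 per hour

Final: 1.8850 /hr


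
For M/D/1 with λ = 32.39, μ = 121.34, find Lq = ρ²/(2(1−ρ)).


ρ = 32.39/121.34 = 0.2669
M/D/1: Lq = ρ²/(2(1−ρ)) = 0.07125/(2·0.7331) = 0.04860

Final: 0.04860


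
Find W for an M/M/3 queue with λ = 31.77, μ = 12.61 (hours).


a = 2.5194; ρ = 0.8398; P₀ = 0.042860
Lq = P₀·a^c·ρ/(c!(1−ρ)²) = 3.73864
Wq = Lq/λ = 3.73864/31.77 = 0.11768 hr
W = Wq + 1/μ = 0.11768 + 0.07930 = 0.19698 hr

Final: 0.19698 hr


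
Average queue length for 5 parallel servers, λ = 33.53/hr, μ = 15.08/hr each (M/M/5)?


a = λ/μ = 2.2235; ρ = a/5 = 0.4447
P₀ = 0.106821
Lq = P₀·a^c·ρ / (c!·(1−ρ)²) = 0.106821·54.34518·0.4447/(120·0.30836)
= 0.06976

Final: 0.06976


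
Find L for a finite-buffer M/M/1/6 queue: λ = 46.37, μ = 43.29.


ρ = 46.37/43.29 = 1.0711
L = ρ[1 − (K+1)ρ^K + Kρ^(K+1)] / [(1−ρ)(1−ρ^(K+1))]
Numerator: 1.0711·(1 − 7·1.510418 + 6·1.617881) = 0.143922
Denominator: (-0.07115)·(-0.617881) = 0.043961
L = 0.143922/0.043961 = 3.2738

Final: 3.2738


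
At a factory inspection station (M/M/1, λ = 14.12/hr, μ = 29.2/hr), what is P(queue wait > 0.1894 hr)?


ρ = 14.12/29.2 = 0.4836
P(Wq > t) = ρ·e^{−(μ−λ)t} = 0.4836·e^{−2.8562}
= 0.4836·0.057490 = 0.027800

Final: 0.027800


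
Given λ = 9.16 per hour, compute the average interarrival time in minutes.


Mean interarrival time = 1/λ = 1/9.16 hour = 0.10917 hour
In minutes: 0.10917 × 60 = 6.5502 min

Final: 6.5502 min


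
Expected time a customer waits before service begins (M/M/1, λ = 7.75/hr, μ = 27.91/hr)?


ρ = 7.75/27.91 = 0.2777
Wq = ρ/(μ−λ) = 0.2777/(27.91 − 7.75) = 0.2777/20.16 = 0.01377 hr

Final: 0.01377 hr


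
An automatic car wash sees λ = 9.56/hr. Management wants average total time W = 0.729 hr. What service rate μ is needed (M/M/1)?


W = 1/(μ−λ) ⇒ μ − λ = 1/W = 1/0.729 = 1.3717
μ = λ + 1/W = 9.56 + 1.3717 = 10.9317 per hr

Final: 10.9317 /hr


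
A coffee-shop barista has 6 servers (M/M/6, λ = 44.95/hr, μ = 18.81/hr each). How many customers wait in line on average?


a = λ/μ = 2.3897; ρ = a/6 = 0.3983
P₀ = 0.091262
Lq = P₀·a^c·ρ / (c!·(1−ρ)²) = 0.091262·186.22818·0.3983/(720·0.36207)
= 0.02597

Final: 0.02597


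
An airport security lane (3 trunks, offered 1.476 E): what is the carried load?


B(3,1.476) = 0.130676 (Erlang-B)
Carried load = a(1 − B) = 1.476·(1 − 0.130676) = 1.476·0.869324 = 1.2831 E

Final: 1.2831 Erlangs


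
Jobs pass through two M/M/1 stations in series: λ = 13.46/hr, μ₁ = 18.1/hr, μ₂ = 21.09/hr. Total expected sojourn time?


Each node sees arrival rate λ = 13.46/hr (tandem ⇒ throughput preserved).
W₁ = 1/(μ₁−λ) = 1/(18.1−13.46) = 0.21552 hr
W₂ = 1/(μ₂−λ) = 1/(21.09−13.46) = 0.13106 hr
W_total = W₁ + W₂ = 0.21552 + 0.13106 = 0.34658 hr

Final: 0.34658 hr


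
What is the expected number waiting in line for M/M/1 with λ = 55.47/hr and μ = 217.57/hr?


ρ = 55.47/217.57 = 0.2550
Lq = ρ²/(1−ρ) = 0.06500/0.7450 = 0.08724

Final: 0.08724


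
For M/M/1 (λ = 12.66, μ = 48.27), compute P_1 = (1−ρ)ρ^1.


ρ = 12.66/48.27 = 0.2623
P_n = (1−ρ)·ρ^n = (1 − 0.2623)·0.2623^1 = 0.7377·0.262275 = 0.193487

Final: 0.193487


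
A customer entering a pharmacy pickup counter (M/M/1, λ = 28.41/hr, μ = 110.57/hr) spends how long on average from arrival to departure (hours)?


W = 1/(μ−λ) = 1/(110.57 − 28.41) = 1/82.16 = 0.01217 hr

Final: 0.01217 hr


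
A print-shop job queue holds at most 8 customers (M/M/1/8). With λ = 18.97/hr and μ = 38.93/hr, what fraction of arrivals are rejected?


ρ = λ/μ = 18.97/38.93 = 0.4873
P_K = (1−ρ)ρ^K/(1−ρ^(K+1)) = (0.5127·0.003179)/(1 − 0.001549)
= 0.001630/0.998451 = 0.001632

Final: 0.001632


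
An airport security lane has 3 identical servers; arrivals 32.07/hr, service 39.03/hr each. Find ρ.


ρ = λ/(cμ) = 32.07/(3·39.03) = 32.07/117.09 = 0.2739

Final: 0.2739


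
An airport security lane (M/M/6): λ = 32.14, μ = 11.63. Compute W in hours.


a = 2.7635; ρ = 0.4606; P₀ = 0.062421
Lq = P₀·a^c·ρ/(c!(1−ρ)²) = 0.06113
Wq = Lq/λ = 0.06113/32.14 = 0.001902 hr
W = Wq + 1/μ = 0.001902 + 0.08598 = 0.08789 hr

Final: 0.08789 hr


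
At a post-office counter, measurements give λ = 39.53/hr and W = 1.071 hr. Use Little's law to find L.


L = λW = 39.53·1.071 = 42.3366

Final: 42.3366


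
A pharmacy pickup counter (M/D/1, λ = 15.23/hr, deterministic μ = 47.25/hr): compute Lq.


ρ = 15.23/47.25 = 0.3223
M/D/1: Lq = ρ²/(2(1−ρ)) = 0.1039/(2·0.6777) = 0.07666

Final: 0.07666


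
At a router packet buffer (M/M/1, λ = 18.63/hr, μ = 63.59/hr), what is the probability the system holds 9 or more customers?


ρ = 18.63/63.59 = 0.2930
P(N ≥ n) = ρ^n = 0.2930^9 = 0.00001590

Final: 0.00001590


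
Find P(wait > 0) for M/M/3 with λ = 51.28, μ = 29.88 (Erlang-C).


a = λ/μ = 1.7162; ρ = a/3 = 0.5721
P₀ = 0.162402 (from M/M/c formula)
C(c,a) = [a^c/(c!(1−ρ))]·P₀ = [5.05478/(6·0.4279)]·0.162402
= 1.96868·0.162402 = 0.319718

Final: 0.319718


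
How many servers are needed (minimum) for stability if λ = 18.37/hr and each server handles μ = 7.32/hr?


Stability requires cμ > λ ⇔ c > λ/μ.
λ/μ = 18.37/7.32 = 2.5096
Minimum integer c = ⌊2.5096⌋ + 1 = 3
Check: 3·7.32 = 21.96 > 18.37, while 2·7.32 = 14.64 ≤ 18.37

Final: 3 servers


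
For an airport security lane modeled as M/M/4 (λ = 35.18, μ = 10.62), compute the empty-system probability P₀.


a = λ/μ = 35.18/10.62 = 3.3126; ρ = a/c = 0.8282
Σ_{k=0}^{3} a^k/k! (terms k=0..3) = 1.00000 + 3.31262 + 5.48672 + 6.05847 = 15.85780
Tail: a^4/(4!(1−ρ)) = 120.41630/(24·0.1718) = 29.19683
P₀ = 1/(15.85780 + 29.19683) = 1/45.05463 = 0.022195

Final: 0.022195


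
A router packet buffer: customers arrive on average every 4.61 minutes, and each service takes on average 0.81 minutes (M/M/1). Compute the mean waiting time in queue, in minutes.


λ = 60/4.61 = 13.0152 /hr
μ = 60/0.81 = 74.0741 /hr
ρ = λ/μ = 13.0152/74.0741 = 0.1757
Wq = ρ/(μ−λ) = 0.1757/(74.0741−13.0152) = 0.002878 hr
In minutes: 0.002878·60 = 0.1727 min

Final: 0.1727 min


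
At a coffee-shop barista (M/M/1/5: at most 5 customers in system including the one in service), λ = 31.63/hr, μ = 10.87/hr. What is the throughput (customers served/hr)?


ρ = 2.9098; P_K = (1−ρ)ρ^5/(1−ρ^6) = 0.657422
λ_eff = λ(1 − P_K) = 31.63·(1 − 0.657422) = 31.63·0.342578 = 10.8357 /hr

Final: 10.8357 /hr


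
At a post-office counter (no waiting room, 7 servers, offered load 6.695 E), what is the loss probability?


B(c,a) = (a^c/c!) / Σ_{k=0}^{c} a^k/k!
a^7/7! = 119.625436
Σ terms (k=0..7): 1.00000 + 6.69500 + 22.41151 + 50.01503 + 83.71265 + 112.09124 + 125.07514 + 119.62544 = 520.625997
B = 119.625436/520.625997 = 0.229772

Final: 0.229772


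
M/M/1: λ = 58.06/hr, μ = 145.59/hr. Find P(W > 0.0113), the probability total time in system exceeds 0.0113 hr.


W ~ Exponential(μ−λ) for M/M/1.
μ − λ = 145.59 − 58.06 = 87.5300
P(W > t) = e^{−(μ−λ)t} = e^{−0.9891} = 0.371915

Final: 0.371915


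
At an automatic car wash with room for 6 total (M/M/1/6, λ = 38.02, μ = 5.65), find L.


ρ = 38.02/5.65 = 6.7292
L = ρ[1 − (K+1)ρ^K + Kρ^(K+1)] / [(1−ρ)(1−ρ^(K+1))]
Numerator: 6.7292·(1 − 7·92850.017143 + 6·624806.664031) = 20853067.372804
Denominator: (-5.7292)·(-624805.664031) = 3579638.822068
L = 20853067.372804/3579638.822068 = 5.8255

Final: 5.8255


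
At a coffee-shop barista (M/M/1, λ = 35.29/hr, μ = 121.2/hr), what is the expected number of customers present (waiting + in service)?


ρ = λ/μ = 35.29/121.2 = 0.2912
L = ρ/(1−ρ) = 0.2912/(1 − 0.2912) = 0.2912/0.7088 = 0.4108

Final: 0.4108


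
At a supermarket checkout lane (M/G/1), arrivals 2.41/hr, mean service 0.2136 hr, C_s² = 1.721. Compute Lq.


ρ = λ·E[S] = 2.41·0.2136 = 0.5148
Lq = ρ²(1+C_s²)/(2(1−ρ)) = 0.2650·(1+1.721)/(2·0.4852)
= 0.2650·2.7210/0.9704 = 0.74301

Final: 0.74301


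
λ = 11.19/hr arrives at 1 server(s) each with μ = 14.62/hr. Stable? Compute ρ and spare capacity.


Total capacity cμ = 1·14.62 = 14.62/hr
ρ = λ/(cμ) = 11.19/14.62 = 0.7654
Stable ⇔ ρ < 1: YES
Spare capacity = cμ − λ = 14.62 − 11.19 = 3.43/hr

Final: ρ = 0.7654; stable; margin = 3.43/hr


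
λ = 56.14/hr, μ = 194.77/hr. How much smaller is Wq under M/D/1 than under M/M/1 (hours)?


ρ = 56.14/194.77 = 0.2882
Wq(M/M/1) = ρ/(μ−λ) = 0.2882/138.63 = 0.002079 hr
Wq(M/D/1) = ρ/(2(μ−λ)) = 0.001040 hr
Savings = 0.002079 − 0.001040 = 0.001040 hr

Final: 0.001040 hr


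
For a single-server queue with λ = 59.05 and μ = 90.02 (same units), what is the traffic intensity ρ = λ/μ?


ρ = λ/μ = 59.05/90.02 = 0.6560

Final: 0.6560


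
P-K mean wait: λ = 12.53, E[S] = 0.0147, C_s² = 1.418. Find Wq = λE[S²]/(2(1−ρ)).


ρ = λ·E[S] = 12.53·0.0147 = 0.1842
E[S²] = E[S]²(1+C_s²) = 0.0147²·(1+1.418) = 0.0005225
Wq = λ·E[S²]/(2(1−ρ)) = 12.53·0.0005225/(2·0.8158) = 0.004013 hr

Final: 0.004013 hr


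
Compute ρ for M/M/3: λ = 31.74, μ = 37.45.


ρ = λ/(cμ) = 31.74/(3·37.45) = 31.74/112.35 = 0.2825

Final: 0.2825


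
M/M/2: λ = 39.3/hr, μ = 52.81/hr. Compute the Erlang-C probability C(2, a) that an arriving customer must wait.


a = λ/μ = 0.7442; ρ = a/2 = 0.3721
P₀ = 0.457632 (from M/M/c formula)
C(c,a) = [a^c/(c!(1−ρ))]·P₀ = [0.55380/(2·0.6279)]·0.457632
= 0.44099·0.457632 = 0.201809

Final: 0.201809


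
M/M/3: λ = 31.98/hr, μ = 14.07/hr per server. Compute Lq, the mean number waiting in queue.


a = λ/μ = 2.2729; ρ = a/3 = 0.7576
P₀ = 0.071782
Lq = P₀·a^c·ρ / (c!·(1−ρ)²) = 0.071782·11.74230·0.7576/(6·0.05874)
= 1.81202

Final: 1.81202


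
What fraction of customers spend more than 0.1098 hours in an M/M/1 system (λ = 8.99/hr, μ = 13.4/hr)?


W ~ Exponential(μ−λ) for M/M/1.
μ − λ = 13.4 − 8.99 = 4.4100
P(W > t) = e^{−(μ−λ)t} = e^{−0.4842} = 0.616179

Final: 0.616179


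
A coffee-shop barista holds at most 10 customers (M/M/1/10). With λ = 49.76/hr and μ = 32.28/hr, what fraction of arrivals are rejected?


ρ = λ/μ = 49.76/32.28 = 1.5415
P_K = (1−ρ)ρ^K/(1−ρ^(K+1)) = (-0.5415·75.764970)/(1 − 116.792593)
= -41.027623/-115.792593 = 0.354320

Final: 0.354320


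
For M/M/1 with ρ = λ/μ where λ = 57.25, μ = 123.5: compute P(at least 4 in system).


ρ = 57.25/123.5 = 0.4636
P(N ≥ n) = ρ^n = 0.4636^4 = 0.046178

Final: 0.046178


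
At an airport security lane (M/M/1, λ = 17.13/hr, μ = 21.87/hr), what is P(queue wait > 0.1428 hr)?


ρ = 17.13/21.87 = 0.7833
P(Wq > t) = ρ·e^{−(μ−λ)t} = 0.7833·e^{−0.6769}
= 0.7833·0.508204 = 0.398058

Final: 0.398058


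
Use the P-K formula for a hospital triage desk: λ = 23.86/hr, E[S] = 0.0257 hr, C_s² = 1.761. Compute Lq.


ρ = λ·E[S] = 23.86·0.0257 = 0.6132
Lq = ρ²(1+C_s²)/(2(1−ρ)) = 0.3760·(1+1.761)/(2·0.3868)
= 0.3760·2.7610/0.7736 = 1.34202

Final: 1.34202


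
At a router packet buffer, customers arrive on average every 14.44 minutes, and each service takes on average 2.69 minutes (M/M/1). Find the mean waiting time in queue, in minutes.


λ = 60/14.44 = 4.1551 /hr
μ = 60/2.69 = 22.3048 /hr
ρ = λ/μ = 4.1551/22.3048 = 0.1863
Wq = ρ/(μ−λ) = 0.1863/(22.3048−4.1551) = 0.01026 hr
In minutes: 0.01026·60 = 0.6158 min

Final: 0.6158 min


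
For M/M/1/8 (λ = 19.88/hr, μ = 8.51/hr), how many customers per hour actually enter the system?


ρ = 2.3361; P_K = (1−ρ)ρ^8/(1−ρ^9) = 0.572208
λ_eff = λ(1 − P_K) = 19.88·(1 − 0.572208) = 19.88·0.427792 = 8.5045 /hr

Final: 8.5045 /hr


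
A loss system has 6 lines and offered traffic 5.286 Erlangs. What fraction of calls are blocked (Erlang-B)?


B(c,a) = (a^c/c!) / Σ_{k=0}^{c} a^k/k!
a^6/6! = 30.299151
Σ terms (k=0..6): 1.00000 + 5.28600 + 13.97090 + 24.61672 + 32.53100 + 34.39177 + 30.29915 = 142.095541
B = 30.299151/142.095541 = 0.213231

Final: 0.213231


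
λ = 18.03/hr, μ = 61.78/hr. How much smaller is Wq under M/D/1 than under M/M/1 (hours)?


ρ = 18.03/61.78 = 0.2918
Wq(M/M/1) = ρ/(μ−λ) = 0.2918/43.75 = 0.006671 hr
Wq(M/D/1) = ρ/(2(μ−λ)) = 0.003335 hr
Savings = 0.006671 − 0.003335 = 0.003335 hr

Final: 0.003335 hr


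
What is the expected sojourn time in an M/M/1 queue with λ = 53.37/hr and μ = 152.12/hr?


W = 1/(μ−λ) = 1/(152.12 − 53.37) = 1/98.75 = 0.01013 hr

Final: 0.01013 hr


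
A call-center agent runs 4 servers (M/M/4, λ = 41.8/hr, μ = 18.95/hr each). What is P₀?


a = λ/μ = 41.8/18.95 = 2.2058; ρ = a/c = 0.5515
Σ_{k=0}^{3} a^k/k! (terms k=0..3) = 1.00000 + 2.20580 + 2.43279 + 1.78875 = 7.42734
Tail: a^4/(4!(1−ρ)) = 23.67382/(24·0.4485) = 2.19911
P₀ = 1/(7.42734 + 2.19911) = 1/9.62646 = 0.103880

Final: 0.103880


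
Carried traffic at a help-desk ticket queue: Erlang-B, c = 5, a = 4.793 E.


B(5,4.793) = 0.267844 (Erlang-B)
Carried load = a(1 − B) = 4.793·(1 − 0.267844) = 4.793·0.732156 = 3.5092 E

Final: 3.5092 Erlangs


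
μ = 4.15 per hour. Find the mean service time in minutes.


Mean service time = 1/μ = 1/4.15 hour = 0.24096 hour
In minutes: 0.24096 × 60 = 14.4578 min

Final: 14.4578 min


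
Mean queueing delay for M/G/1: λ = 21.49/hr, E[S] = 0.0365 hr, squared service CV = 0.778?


ρ = λ·E[S] = 21.49·0.0365 = 0.7844
E[S²] = E[S]²(1+C_s²) = 0.0365²·(1+0.778) = 0.002369
Wq = λ·E[S²]/(2(1−ρ)) = 21.49·0.002369/(2·0.2156) = 0.11804 hr

Final: 0.11804 hr


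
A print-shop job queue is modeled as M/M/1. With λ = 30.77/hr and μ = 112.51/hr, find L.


ρ = λ/μ = 30.77/112.51 = 0.2735
L = ρ/(1−ρ) = 0.2735/(1 − 0.2735) = 0.2735/0.7265 = 0.3764

Final: 0.3764


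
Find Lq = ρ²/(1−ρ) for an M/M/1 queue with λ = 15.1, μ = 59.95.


ρ = 15.1/59.95 = 0.2519
Lq = ρ²/(1−ρ) = 0.06344/0.7481 = 0.08480

Final: 0.08480


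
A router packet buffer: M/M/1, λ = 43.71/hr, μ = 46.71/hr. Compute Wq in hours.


ρ = 43.71/46.71 = 0.9358
Wq = ρ/(μ−λ) = 0.9358/(46.71 − 43.71) = 0.9358/3.00 = 0.3119 hr

Final: 0.3119 hr


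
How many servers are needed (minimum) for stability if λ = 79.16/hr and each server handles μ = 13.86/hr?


Stability requires cμ > λ ⇔ c > λ/μ.
λ/μ = 79.16/13.86 = 5.7114
Minimum integer c = ⌊5.7114⌋ + 1 = 6
Check: 6·13.86 = 83.16 > 79.16, while 5·13.86 = 69.30 ≤ 79.16

Final: 6 servers


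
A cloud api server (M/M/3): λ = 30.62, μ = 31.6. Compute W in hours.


a = 0.9690; ρ = 0.3230; P₀ = 0.375596
Lq = P₀·a^c·ρ/(c!(1−ρ)²) = 0.04014
Wq = Lq/λ = 0.04014/30.62 = 0.001311 hr
W = Wq + 1/μ = 0.001311 + 0.03165 = 0.03296 hr

Final: 0.03296 hr


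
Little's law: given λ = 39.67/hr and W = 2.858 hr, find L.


L = λW = 39.67·2.858 = 113.3769

Final: 113.3769


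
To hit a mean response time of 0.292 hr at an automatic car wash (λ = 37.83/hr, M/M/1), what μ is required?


W = 1/(μ−λ) ⇒ μ − λ = 1/W = 1/0.292 = 3.4247
μ = λ + 1/W = 37.83 + 3.4247 = 41.2547 per hr

Final: 41.2547 /hr


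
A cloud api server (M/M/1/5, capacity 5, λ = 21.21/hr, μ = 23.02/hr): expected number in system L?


ρ = 21.21/23.02 = 0.9214
L = ρ[1 − (K+1)ρ^K + Kρ^(K+1)] / [(1−ρ)(1−ρ^(K+1))]
Numerator: 0.9214·(1 − 6·0.664013 + 5·0.611804) = 0.069047
Denominator: (0.07863)·(0.388196) = 0.030523
L = 0.069047/0.030523 = 2.2621

Final: 2.2621


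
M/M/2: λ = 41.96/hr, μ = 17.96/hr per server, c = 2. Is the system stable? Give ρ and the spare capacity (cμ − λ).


Total capacity cμ = 2·17.96 = 35.92/hr
ρ = λ/(cμ) = 41.96/35.92 = 1.1682
Stable ⇔ ρ < 1: NO
Spare capacity = cμ − λ = 35.92 − 41.96 = -6.04/hr

Final: ρ = 1.1682; unstable; margin = -6.04/hr


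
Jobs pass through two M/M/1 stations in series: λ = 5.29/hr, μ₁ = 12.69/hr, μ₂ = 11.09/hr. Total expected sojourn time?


Each node sees arrival rate λ = 5.29/hr (tandem ⇒ throughput preserved).
W₁ = 1/(μ₁−λ) = 1/(12.69−5.29) = 0.13514 hr
W₂ = 1/(μ₂−λ) = 1/(11.09−5.29) = 0.17241 hr
W_total = W₁ + W₂ = 0.13514 + 0.17241 = 0.30755 hr

Final: 0.30755 hr


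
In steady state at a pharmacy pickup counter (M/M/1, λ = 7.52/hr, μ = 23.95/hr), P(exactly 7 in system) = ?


ρ = 7.52/23.95 = 0.3140
P_n = (1−ρ)·ρ^n = (1 − 0.3140)·0.3140^7 = 0.6860·0.0003009 = 0.0002064

Final: 0.0002064


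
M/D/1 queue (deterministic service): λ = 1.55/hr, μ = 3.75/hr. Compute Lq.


ρ = 1.55/3.75 = 0.4133
M/D/1: Lq = ρ²/(2(1−ρ)) = 0.1708/(2·0.5867) = 0.14561

Final: 0.14561


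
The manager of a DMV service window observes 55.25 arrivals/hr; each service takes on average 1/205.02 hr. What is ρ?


ρ = λ/μ = 55.25/205.02 = 0.2695

Final: 0.2695


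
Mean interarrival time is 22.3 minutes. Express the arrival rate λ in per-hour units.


λ = 1/(interarrival time) in consistent units.
1 hour = 60 min, so λ = 60/22.3 = 2.6906 per hour

Final: 2.6906 /hr


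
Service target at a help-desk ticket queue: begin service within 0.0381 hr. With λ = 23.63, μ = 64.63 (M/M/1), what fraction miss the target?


ρ = 23.63/64.63 = 0.3656
P(Wq > t) = ρ·e^{−(μ−λ)t} = 0.3656·e^{−1.5621}
= 0.3656·0.209695 = 0.076669

Final: 0.076669


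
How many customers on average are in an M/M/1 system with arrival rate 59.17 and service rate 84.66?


ρ = λ/μ = 59.17/84.66 = 0.6989
L = ρ/(1−ρ) = 0.6989/(1 − 0.6989) = 0.6989/0.3011 = 2.3213

Final: 2.3213


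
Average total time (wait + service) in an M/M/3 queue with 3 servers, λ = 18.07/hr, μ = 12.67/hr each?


a = 1.4262; ρ = 0.4754; P₀ = 0.229101
Lq = P₀·a^c·ρ/(c!(1−ρ)²) = 0.19135
Wq = Lq/λ = 0.19135/18.07 = 0.01059 hr
W = Wq + 1/μ = 0.01059 + 0.07893 = 0.08952 hr

Final: 0.08952 hr


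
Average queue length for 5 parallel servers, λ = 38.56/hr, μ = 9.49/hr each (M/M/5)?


a = λ/μ = 4.0632; ρ = a/5 = 0.8126
P₀ = 0.011748
Lq = P₀·a^c·ρ / (c!·(1−ρ)²) = 0.011748·1107.52634·0.8126/(120·0.03510)
= 2.51029

Final: 2.51029


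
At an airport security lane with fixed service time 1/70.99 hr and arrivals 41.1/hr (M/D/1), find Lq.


ρ = 41.1/70.99 = 0.5790
M/D/1: Lq = ρ²/(2(1−ρ)) = 0.3352/(2·0.4210) = 0.39804

Final: 0.39804


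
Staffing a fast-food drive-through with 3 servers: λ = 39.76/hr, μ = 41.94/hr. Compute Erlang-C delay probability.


a = λ/μ = 0.9480; ρ = a/3 = 0.3160
P₀ = 0.383877 (from M/M/c formula)
C(c,a) = [a^c/(c!(1−ρ))]·P₀ = [0.85203/(6·0.6840)]·0.383877
= 0.20761·0.383877 = 0.079697

Final: 0.079697


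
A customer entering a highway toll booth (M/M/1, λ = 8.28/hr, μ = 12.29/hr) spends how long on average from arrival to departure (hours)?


W = 1/(μ−λ) = 1/(12.29 − 8.28) = 1/4.01 = 0.2494 hr

Final: 0.2494 hr
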